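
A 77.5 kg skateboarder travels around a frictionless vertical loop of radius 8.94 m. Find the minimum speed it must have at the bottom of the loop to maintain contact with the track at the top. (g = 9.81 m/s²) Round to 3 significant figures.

v = 20.9 m/s

At the top: mg = mv_top²/r ⇒ v_top² = gr = 87.70 m²/s²
Energy from bottom to top (height 2r): ½mv_bot² = ½mv_top² + mg(2r)
v_bot² = gr + 4gr = 5gr = 438.5
v_bot = √(5gr) = 20.94 m/s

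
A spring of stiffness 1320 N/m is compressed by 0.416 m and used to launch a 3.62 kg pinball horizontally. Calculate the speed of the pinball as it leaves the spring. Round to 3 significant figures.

Conservation of energy: ½kx² = ½mv²
v = x√(k/m) = 0.416 × √(1320/3.62) = 7.944 m/s

v = 7.94 m/s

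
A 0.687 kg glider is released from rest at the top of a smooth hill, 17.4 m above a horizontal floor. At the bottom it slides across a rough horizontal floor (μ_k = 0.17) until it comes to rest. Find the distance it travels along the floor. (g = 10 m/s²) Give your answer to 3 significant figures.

Energy at the top = energy at the end + work done against friction:
At rest all PE has been dissipated by friction: mgh = μ_k m g d
d = h/μ_k = 17.4/0.17 = 102.4 m

d = 102 m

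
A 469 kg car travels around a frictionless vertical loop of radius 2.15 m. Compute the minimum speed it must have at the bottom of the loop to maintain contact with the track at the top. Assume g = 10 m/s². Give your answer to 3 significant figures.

v = 10.4 m/s

At the top: mg = mv_top²/r ⇒ v_top² = gr = 21.50 m²/s²
Energy from bottom to top (height 2r): ½mv_bot² = ½mv_top² + mg(2r)
v_bot² = gr + 4gr = 5gr = 107.5
v_bot = √(5gr) = 10.37 m/s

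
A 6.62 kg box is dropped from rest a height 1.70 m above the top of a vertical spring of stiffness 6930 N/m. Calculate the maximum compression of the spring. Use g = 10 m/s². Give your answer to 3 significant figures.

Measuring PE from the top of the relaxed spring, at max compression the box has dropped H + x with zero KE, so:
mg(H + x) = ½kx²
½(6930)x² − (6.62)(10)x − (6.62)(10)(1.70) = 0
3465x² − 66.20x − 112.5 = 0
x = [66.20 + √(4382 + 1.5598e+06)]/(2 × 3465) = 0.1900 m

x = 0.190 m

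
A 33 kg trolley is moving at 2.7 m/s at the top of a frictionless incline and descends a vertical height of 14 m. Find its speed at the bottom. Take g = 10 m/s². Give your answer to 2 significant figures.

v = 17 m/s

Equating total energy at the two states: ½mv₀² + mgh = ½mv²
v² = v₀² + 2gh = (2.7)² + 2(10)(14) = 287.29
v = √287.29 = 16.95 m/s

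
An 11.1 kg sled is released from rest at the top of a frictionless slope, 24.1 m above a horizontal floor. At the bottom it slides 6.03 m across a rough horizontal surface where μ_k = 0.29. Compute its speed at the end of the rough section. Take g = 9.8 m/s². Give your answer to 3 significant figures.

v = 20.9 m/s

Energy bookkeeping (friction removes W_f = μ_k N d):
mgh = ½mv² + μ_k m g d
W_f = μ_k mg d = (0.29)(11.1)(9.8)(6.03) = 190.2 J
½mv² = mgh − W_f = 2621.6 − 190.2 = 2431.4 J
v = √(2 × 2431.4/11.1) = 20.93 m/s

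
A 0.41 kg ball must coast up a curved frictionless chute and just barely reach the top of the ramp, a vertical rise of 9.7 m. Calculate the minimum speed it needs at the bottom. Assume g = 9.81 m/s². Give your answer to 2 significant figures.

v = 14 m/s

At the top it is momentarily at rest, so all KE converts to PE: ½mv² = mgh
v = √(2gh) = √(2 × 9.81 × 9.7) = 13.80 m/s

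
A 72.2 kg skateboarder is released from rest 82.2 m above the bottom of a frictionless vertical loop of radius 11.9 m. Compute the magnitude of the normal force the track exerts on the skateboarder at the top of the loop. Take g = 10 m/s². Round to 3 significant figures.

N = 6360 N

Energy from release to top (height 2r): mgh = ½mv_top² + mg(2r)
v_top² = 2g(h − 2r) = 2(10)(82.2 − 23.80) = 1168.0 m²/s²
At the top, both N and weight point toward the centre: N + mg = mv_top²/r
N = m(v_top²/r − g) = 72.2(1168.0/11.9 − 10) = 6365 N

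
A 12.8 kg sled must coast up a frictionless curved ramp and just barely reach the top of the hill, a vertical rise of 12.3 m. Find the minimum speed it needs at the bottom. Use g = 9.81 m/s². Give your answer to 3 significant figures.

v = 15.5 m/s

At the top it is momentarily at rest, so all KE converts to PE: ½mv² = mgh
v = √(2gh) = √(2 × 9.81 × 12.3) = 15.53 m/s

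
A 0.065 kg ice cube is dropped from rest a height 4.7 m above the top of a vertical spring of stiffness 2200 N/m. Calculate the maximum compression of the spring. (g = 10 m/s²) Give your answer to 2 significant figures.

x = 0.053 m

Let x be the compression. The total drop is H + x, and the cube is instantaneously at rest at max compression, so energy conservation gives:
mg(H + x) = ½kx²
½(2200)x² − (0.065)(10)x − (0.065)(10)(4.7) = 0
1100x² − 0.6500x − 3.055 = 0
x = [0.6500 + √(0.4225 + 13442)]/(2 × 1100) = 0.05300 m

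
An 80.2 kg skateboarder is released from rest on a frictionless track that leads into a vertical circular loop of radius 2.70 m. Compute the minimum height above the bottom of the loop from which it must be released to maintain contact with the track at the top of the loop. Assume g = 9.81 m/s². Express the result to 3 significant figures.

h = 6.75 m

At the top, for minimum speed gravity alone supplies the centripetal force: mg = mv_top²/r ⇒ v_top² = gr = 26.49 m²/s²
Energy conservation from release height h to the top (height 2r): mgh = ½mv_top² + mg(2r)
h = v_top²/(2g) + 2r = r/2 + 2r = 5r/2 = 6.750 m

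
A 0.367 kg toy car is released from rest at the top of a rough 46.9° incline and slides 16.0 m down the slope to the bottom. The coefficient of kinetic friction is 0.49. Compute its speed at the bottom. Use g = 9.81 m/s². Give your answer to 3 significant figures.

v = 11.1 m/s

Taking the bottom as reference, mgh = ½mv² + μ_k N L with h = L sinθ, N = mg cosθ:
mgh = mgL sinθ = (0.367)(9.81)(16.0)sin46.9° = 42.061 J
W_f = μ_k mg cosθ · L = (0.49)(0.367)(9.81)cos46.9°·16.0 = 19.29 J
½mv² = 42.061 − 19.29 = 22.774 J
v = √(2 × 22.774/0.367) = 11.14 m/s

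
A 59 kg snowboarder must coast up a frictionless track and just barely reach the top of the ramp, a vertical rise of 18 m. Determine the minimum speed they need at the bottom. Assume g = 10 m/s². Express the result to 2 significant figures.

At the top they are momentarily at rest, so all KE converts to PE: ½mv² = mgh
v = √(2gh) = √(2 × 10 × 18) = 18.97 m/s

v = 19 m/s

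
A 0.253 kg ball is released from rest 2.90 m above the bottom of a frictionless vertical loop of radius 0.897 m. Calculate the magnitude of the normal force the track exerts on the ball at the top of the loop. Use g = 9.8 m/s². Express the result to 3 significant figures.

Energy from release to top (height 2r): mgh = ½mv_top² + mg(2r)
v_top² = 2g(h − 2r) = 2(9.8)(2.90 − 1.794) = 21.678 m²/s²
At the top, both N and weight point toward the centre: N + mg = mv_top²/r
N = m(v_top²/r − g) = 0.253(21.678/0.897 − 9.8) = 3.635 N

N = 3.63 N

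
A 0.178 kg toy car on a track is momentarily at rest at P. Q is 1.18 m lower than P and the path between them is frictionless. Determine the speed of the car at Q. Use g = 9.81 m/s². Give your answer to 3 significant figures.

Mechanical energy is conserved (no friction): mgh = ½mv²
v = √(2gh) = √(2 × 9.81 × 1.18) = √23.152 = 4.812 m/s

v = 4.81 m/s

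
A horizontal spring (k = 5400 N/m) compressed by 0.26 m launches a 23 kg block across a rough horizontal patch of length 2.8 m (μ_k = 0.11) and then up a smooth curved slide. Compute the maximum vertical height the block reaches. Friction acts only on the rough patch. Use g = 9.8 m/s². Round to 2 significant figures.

Spring energy: E₀ = ½kx² = ½(5400)(0.26)² = 182.52 J
Friction: W_f = μ_k mg d = (0.11)(23)(9.8)(2.8) = 69.42 J
Energy at base of ramp: E = 182.52 − 69.42 = 113.10 J
At max height all remaining energy is PE: mgh = E ⇒ h = E/(mg) = 113.10/(23 × 9.8) = 0.5018 m

h = 0.50 m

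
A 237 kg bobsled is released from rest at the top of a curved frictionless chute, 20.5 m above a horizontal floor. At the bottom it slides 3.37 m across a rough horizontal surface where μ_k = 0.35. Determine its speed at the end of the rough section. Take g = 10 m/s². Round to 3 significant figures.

v = 19.7 m/s

Applying the work–energy principle:
mgh = ½mv² + μ_k m g d
W_f = μ_k mg d = (0.35)(237)(10)(3.37) = 2795 J
½mv² = mgh − W_f = 48585 − 2795 = 45790 J
v = √(2 × 45790/237) = 19.66 m/s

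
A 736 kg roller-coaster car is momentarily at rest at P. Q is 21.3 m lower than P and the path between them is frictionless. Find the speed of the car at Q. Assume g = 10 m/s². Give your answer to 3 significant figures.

Equating total energy at the two states: mgh = ½mv²
v = √(2gh) = √(2 × 10 × 21.3) = √426.00 = 20.64 m/s

v = 20.6 m/s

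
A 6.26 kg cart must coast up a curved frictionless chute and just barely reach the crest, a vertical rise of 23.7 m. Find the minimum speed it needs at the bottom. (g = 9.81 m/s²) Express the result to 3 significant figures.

At the top it is momentarily at rest, so all KE converts to PE: ½mv² = mgh
v = √(2gh) = √(2 × 9.81 × 23.7) = 21.56 m/s

v = 21.6 m/s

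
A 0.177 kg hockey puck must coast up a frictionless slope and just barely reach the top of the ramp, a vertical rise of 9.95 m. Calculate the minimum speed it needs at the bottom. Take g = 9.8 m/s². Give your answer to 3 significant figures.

v = 14.0 m/s

At the top it is momentarily at rest, so all KE converts to PE: ½mv² = mgh
v = √(2gh) = √(2 × 9.8 × 9.95) = 13.96 m/s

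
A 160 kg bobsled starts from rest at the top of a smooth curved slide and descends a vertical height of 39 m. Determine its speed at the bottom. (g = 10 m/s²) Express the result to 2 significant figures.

By conservation of mechanical energy, mgh = ½mv²
v = √(2gh) = √(2 × 10 × 39) = √780.00 = 27.93 m/s

v = 28 m/s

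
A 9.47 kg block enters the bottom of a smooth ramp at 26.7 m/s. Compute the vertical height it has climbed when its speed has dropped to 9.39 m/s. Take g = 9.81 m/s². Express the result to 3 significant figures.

Energy balance between the two points: ½mv₁² = ½mv₂² + mgh
h = (v₁² − v₂²)/(2g) = (26.7² − 9.39²)/(2 × 9.81) = 31.84 m

h = 31.8 m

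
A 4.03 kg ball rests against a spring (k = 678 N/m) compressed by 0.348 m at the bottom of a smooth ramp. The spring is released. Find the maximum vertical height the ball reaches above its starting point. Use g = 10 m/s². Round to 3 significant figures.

h = 1.02 m

At maximum height the ball is at rest, so ½kx² = mgh
h = kx²/(2mg) = (678)(0.348)²/(2 × 4.03 × 10) = 1.019 m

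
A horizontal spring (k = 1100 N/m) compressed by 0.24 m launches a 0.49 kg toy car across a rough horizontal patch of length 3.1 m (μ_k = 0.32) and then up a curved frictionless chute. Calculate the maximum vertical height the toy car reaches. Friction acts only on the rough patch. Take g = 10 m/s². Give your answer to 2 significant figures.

h = 5.5 m

Spring energy: E₀ = ½kx² = ½(1100)(0.24)² = 31.680 J
Friction: W_f = μ_k mg d = (0.32)(0.49)(10)(3.1) = 4.861 J
Energy at base of ramp: E = 31.680 − 4.861 = 26.819 J
At max height all remaining energy is PE: mgh = E ⇒ h = E/(mg) = 26.819/(0.49 × 10) = 5.473 m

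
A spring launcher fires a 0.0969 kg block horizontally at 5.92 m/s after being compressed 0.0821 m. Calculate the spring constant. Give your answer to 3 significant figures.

k = 504 N/m

Energy stored in the spring equals the launch KE: ½kx² = ½mv²
k = mv²/x² = (0.0969)(5.92)²/(0.0821)² = 503.8 N/m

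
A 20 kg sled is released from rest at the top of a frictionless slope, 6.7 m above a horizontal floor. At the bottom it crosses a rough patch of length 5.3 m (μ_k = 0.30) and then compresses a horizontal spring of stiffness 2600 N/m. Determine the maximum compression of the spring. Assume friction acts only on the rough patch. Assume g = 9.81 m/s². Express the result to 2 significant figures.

x = 0.88 m

Initial energy: E₁ = mgh = (20)(9.81)(6.7) = 1314.5 J
Friction removes W_f = μ_k mg d = (0.30)(20)(9.81)(5.3) = 312.0 J
Energy reaching the spring: E = 1314.5 − 312.0 = 1002.6 J
At max compression ½kx² = E ⇒ x = √(2E/k) = √(2 × 1002.6/2600) = 0.8782 m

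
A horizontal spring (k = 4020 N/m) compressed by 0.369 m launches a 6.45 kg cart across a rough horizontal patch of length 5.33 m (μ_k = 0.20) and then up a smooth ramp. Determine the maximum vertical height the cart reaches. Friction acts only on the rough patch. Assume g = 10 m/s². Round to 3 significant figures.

Spring energy: E₀ = ½kx² = ½(4020)(0.369)² = 273.68 J
Friction: W_f = μ_k mg d = (0.20)(6.45)(10)(5.33) = 68.76 J
Energy at base of ramp: E = 273.68 − 68.76 = 204.93 J
At max height all remaining energy is PE: mgh = E ⇒ h = E/(mg) = 204.93/(6.45 × 10) = 3.177 m

h = 3.18 m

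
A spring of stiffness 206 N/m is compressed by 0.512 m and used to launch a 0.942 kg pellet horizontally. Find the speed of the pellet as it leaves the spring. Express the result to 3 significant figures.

Spring PE converts entirely to kinetic energy: ½kx² = ½mv²
v = x√(k/m) = 0.512 × √(206/0.942) = 7.571 m/s

v = 7.57 m/s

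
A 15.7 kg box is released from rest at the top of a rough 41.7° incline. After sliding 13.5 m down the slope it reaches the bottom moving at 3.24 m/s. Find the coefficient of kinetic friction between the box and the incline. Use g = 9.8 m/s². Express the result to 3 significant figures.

Energy balance down the incline: mg L sinθ − ½mv² = μ_k (mg cosθ) L
mgL sinθ = 1381.8 J; ½mv² = 82.406 J
W_f = 1381.8 − 82.406 = 1299 J
μ_k = W_f/(mg cosθ · L) = 1299/(114.9 × 13.5) = 0.8378

μ_k = 0.838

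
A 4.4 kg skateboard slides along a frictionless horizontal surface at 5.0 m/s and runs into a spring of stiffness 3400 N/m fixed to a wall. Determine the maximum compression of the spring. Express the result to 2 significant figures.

At max compression the skateboard is momentarily at rest: ½mv² = ½kx²
x = v√(m/k) = 5.0 × √(4.4/3400) = 0.1799 m

x = 0.18 m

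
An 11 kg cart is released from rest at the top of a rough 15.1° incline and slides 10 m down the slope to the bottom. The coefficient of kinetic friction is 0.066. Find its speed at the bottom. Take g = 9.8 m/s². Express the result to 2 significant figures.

v = 6.2 m/s

Energy: mgh = ½mv² + W_f, with h = L sinθ and W_f = μ_k (mg cosθ) L
mgh = mgL sinθ = (11)(9.8)(10)sin15.1° = 280.82 J
W_f = μ_k mg cosθ · L = (0.066)(11)(9.8)cos15.1°·10 = 68.69 J
½mv² = 280.82 − 68.69 = 212.13 J
v = √(2 × 212.13/11) = 6.210 m/s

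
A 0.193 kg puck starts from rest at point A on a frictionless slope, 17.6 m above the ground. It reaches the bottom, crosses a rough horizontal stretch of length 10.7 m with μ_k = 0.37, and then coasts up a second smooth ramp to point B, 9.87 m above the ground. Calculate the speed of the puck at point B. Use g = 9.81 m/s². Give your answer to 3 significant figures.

Energy at A: mgh₁ = (0.193)(9.81)(17.6) = 33.323 J
Friction loss: W_f = μ_k mg d = 7.496 J
At B: ½mv² + mgh₂ = mgh₁ − W_f
½mv² = 33.323 − 7.496 − 18.687 = 7.1397 J
v = √(2 × 7.1397/0.193) = 8.602 m/s

v = 8.60 m/s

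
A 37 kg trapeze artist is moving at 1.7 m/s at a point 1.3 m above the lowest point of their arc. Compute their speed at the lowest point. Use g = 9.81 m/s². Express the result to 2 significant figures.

v = 5.3 m/s

By conservation of mechanical energy, ½mv₀² + mgh = ½mv²
The mass cancels from both sides.
v² = v₀² + 2gh = (1.7)² + 2(9.81)(1.3) = 28.396
v = √28.396 = 5.329 m/s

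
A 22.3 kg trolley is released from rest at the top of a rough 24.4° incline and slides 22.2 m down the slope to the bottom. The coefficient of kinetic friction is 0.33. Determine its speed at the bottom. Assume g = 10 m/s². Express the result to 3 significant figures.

Energy: mgh = ½mv² + W_f, with h = L sinθ and W_f = μ_k (mg cosθ) L
mgh = mgL sinθ = (22.3)(10)(22.2)sin24.4° = 2045.1 J
W_f = μ_k mg cosθ · L = (0.33)(22.3)(10)cos24.4°·22.2 = 1488 J
½mv² = 2045.1 − 1488 = 557.33 J
v = √(2 × 557.33/22.3) = 7.070 m/s

v = 7.07 m/s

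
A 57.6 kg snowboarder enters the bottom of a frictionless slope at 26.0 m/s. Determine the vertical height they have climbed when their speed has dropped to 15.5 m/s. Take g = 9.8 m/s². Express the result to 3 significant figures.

Conservation of energy: ½mv₁² = ½mv₂² + mgh
h = (v₁² − v₂²)/(2g) = (26.0² − 15.5²)/(2 × 9.8) = 22.23 m

h = 22.2 m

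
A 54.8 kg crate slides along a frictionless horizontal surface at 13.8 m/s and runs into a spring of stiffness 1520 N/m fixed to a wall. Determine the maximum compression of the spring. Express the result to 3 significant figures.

x = 2.62 m

At max compression the crate is momentarily at rest: ½mv² = ½kx²
x = v√(m/k) = 13.8 × √(54.8/1520) = 2.620 m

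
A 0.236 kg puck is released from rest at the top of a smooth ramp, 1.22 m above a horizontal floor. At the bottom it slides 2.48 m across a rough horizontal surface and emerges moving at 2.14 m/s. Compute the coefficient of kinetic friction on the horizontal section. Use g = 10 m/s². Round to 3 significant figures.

Energy bookkeeping (friction removes W_f = μ_k N d):
mgh = ½mv² + μ_k m g d
mgh = 2.8792 J; ½mv² = 0.54039 J
W_f = 2.8792 − 0.54039 = 2.339 J
μ_k = W_f/(mg·d) = 2.339/(2.360 × 2.48) = 0.3996

μ_k = 0.400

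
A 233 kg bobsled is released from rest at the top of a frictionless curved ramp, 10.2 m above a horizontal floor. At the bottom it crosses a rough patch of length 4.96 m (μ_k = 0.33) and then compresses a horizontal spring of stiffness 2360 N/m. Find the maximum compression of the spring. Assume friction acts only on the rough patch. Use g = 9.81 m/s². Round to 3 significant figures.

x = 4.07 m

Initial energy: E₁ = mgh = (233)(9.81)(10.2) = 23314 J
Friction removes W_f = μ_k mg d = (0.33)(233)(9.81)(4.96) = 3741 J
Energy reaching the spring: E = 23314 − 3741 = 19573 J
At max compression ½kx² = E ⇒ x = √(2E/k) = √(2 × 19573/2360) = 4.073 m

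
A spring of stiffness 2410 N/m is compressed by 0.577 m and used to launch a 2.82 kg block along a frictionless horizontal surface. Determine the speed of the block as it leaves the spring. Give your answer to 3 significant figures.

Spring PE converts entirely to kinetic energy: ½kx² = ½mv²
v = x√(k/m) = 0.577 × √(2410/2.82) = 16.87 m/s

v = 16.9 m/s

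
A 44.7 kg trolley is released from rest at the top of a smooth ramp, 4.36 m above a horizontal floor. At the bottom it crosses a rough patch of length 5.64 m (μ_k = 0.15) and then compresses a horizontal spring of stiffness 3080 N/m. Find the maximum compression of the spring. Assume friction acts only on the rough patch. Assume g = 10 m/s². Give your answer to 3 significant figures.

x = 1.01 m

Initial energy: E₁ = mgh = (44.7)(10)(4.36) = 1948.9 J
Friction removes W_f = μ_k mg d = (0.15)(44.7)(10)(5.64) = 378.2 J
Energy reaching the spring: E = 1948.9 − 378.2 = 1570.8 J
At max compression ½kx² = E ⇒ x = √(2E/k) = √(2 × 1570.8/3080) = 1.010 m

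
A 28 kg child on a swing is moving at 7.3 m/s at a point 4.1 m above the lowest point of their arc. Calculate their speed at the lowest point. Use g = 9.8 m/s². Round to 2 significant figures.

Equating total energy at the two states: ½mv₀² + mgh = ½mv²
The mass cancels from both sides.
v² = v₀² + 2gh = (7.3)² + 2(9.8)(4.1) = 133.65
v = √133.65 = 11.56 m/s

v = 12 m/s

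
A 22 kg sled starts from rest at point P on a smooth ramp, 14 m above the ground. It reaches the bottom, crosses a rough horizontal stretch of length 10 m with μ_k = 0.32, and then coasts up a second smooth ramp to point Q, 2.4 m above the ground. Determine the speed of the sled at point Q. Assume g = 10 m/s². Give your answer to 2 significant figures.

v = 13 m/s

Energy at P: mgh₁ = (22)(10)(14) = 3080.0 J
Friction loss: W_f = μ_k mg d = 704.0 J
At Q: ½mv² + mgh₂ = mgh₁ − W_f
½mv² = 3080.0 − 704.0 − 528.00 = 1848.0 J
v = √(2 × 1848.0/22) = 12.96 m/s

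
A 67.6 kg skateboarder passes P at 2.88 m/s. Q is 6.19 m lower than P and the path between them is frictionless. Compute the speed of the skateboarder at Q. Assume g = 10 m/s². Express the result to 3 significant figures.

Equating total energy at the two states: ½mv₀² + mgh = ½mv²
The mass cancels from both sides.
v² = v₀² + 2gh = (2.88)² + 2(10)(6.19) = 132.09
v = √132.09 = 11.49 m/s

v = 11.5 m/s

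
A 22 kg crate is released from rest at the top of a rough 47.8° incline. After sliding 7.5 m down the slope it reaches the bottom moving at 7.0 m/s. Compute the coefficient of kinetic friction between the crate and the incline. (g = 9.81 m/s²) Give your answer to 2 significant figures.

Energy balance down the incline: mg L sinθ − ½mv² = μ_k (mg cosθ) L
mgL sinθ = 1199.1 J; ½mv² = 539.00 J
W_f = 1199.1 − 539.00 = 660.1 J
μ_k = W_f/(mg cosθ · L) = 660.1/(145.0 × 7.5) = 0.6071

μ_k = 0.61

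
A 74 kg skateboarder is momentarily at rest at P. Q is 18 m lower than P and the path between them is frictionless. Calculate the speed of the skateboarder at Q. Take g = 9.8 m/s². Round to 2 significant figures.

v = 19 m/s

By conservation of mechanical energy, mgh = ½mv²
The mass cancels from both sides.
v = √(2gh) = √(2 × 9.8 × 18) = √352.80 = 18.78 m/s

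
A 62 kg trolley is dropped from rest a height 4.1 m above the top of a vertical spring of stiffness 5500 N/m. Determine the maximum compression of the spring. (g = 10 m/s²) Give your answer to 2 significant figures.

Take the reference level at the top of the uncompressed spring. At max compression the trolley has fallen H + x and is momentarily at rest:
mg(H + x) = ½kx²
½(5500)x² − (62)(10)x − (62)(10)(4.1) = 0
2750x² − 620.0x − 2542 = 0
x = [620.0 + √(384400 + 2.7962e+07)]/(2 × 2750) = 1.081 m

x = 1.1 m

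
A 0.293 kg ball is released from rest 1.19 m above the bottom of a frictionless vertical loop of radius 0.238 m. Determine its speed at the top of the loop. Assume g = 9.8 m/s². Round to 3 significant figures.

Energy conservation: mgh = ½mv_top² + mg(2r)
v_top² = 2g(h − 2r) = 2(9.8)(1.19 − 0.4760) = 13.99
v_top = 3.741 m/s

v = 3.74 m/s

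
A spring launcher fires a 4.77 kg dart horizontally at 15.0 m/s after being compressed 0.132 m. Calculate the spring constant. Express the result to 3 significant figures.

Spring PE at full compression equals KE at release: ½kx² = ½mv²
k = mv²/x² = (4.77)(15.0)²/(0.132)² = 61596 N/m

k = 61600 N/m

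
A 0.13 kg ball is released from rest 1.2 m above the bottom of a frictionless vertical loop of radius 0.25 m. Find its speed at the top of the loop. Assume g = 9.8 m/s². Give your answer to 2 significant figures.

v = 3.7 m/s

Energy conservation: mgh = ½mv_top² + mg(2r)
v_top² = 2g(h − 2r) = 2(9.8)(1.2 − 0.5000) = 13.72
v_top = 3.704 m/s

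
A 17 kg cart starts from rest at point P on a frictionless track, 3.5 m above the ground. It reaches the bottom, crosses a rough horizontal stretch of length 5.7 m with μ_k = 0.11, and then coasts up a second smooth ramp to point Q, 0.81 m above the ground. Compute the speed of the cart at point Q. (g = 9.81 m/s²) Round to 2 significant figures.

v = 6.4 m/s

Energy at P: mgh₁ = (17)(9.81)(3.5) = 583.70 J
Friction loss: W_f = μ_k mg d = 104.6 J
At Q: ½mv² + mgh₂ = mgh₁ − W_f
½mv² = 583.70 − 104.6 − 135.08 = 344.05 J
v = √(2 × 344.05/17) = 6.362 m/s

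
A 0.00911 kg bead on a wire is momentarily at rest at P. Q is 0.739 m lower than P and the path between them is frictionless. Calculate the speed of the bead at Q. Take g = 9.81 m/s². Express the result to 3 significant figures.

v = 3.81 m/s

Energy conservation between the two points: mgh = ½mv²
v = √(2gh) = √(2 × 9.81 × 0.739) = √14.499 = 3.808 m/s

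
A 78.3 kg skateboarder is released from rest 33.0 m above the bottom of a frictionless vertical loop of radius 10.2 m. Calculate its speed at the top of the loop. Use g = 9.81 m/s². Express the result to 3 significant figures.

v = 15.7 m/s

Energy conservation: mgh = ½mv_top² + mg(2r)
v_top² = 2g(h − 2r) = 2(9.81)(33.0 − 20.40) = 247.2
v_top = 15.72 m/s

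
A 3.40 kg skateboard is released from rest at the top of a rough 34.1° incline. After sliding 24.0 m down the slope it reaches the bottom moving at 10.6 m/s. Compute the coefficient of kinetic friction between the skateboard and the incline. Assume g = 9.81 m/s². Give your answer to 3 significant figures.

μ_k = 0.389

Energy balance down the incline: mg L sinθ − ½mv² = μ_k (mg cosθ) L
mgL sinθ = 448.79 J; ½mv² = 191.01 J
W_f = 448.79 − 191.01 = 257.8 J
μ_k = W_f/(mg cosθ · L) = 257.8/(27.62 × 24.0) = 0.3889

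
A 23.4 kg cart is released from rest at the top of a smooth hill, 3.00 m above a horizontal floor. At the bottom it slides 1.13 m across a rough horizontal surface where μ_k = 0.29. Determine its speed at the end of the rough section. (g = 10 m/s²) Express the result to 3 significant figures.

Energy at the top = energy at the end + work done against friction:
mgh = ½mv² + μ_k m g d
W_f = μ_k mg d = (0.29)(23.4)(10)(1.13) = 76.68 J
½mv² = mgh − W_f = 702.00 − 76.68 = 625.32 J
v = √(2 × 625.32/23.4) = 7.311 m/s

v = 7.31 m/s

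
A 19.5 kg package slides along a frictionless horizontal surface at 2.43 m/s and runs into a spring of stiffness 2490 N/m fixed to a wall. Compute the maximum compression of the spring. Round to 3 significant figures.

All KE is stored as spring PE at maximum compression: ½mv² = ½kx²
x = v√(m/k) = 2.43 × √(19.5/2490) = 0.2150 m

x = 0.215 m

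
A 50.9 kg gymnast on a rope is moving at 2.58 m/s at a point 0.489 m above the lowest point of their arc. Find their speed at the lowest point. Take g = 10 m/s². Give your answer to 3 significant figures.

v = 4.05 m/s

Mechanical energy is conserved (no friction): ½mv₀² + mgh = ½mv²
v² = v₀² + 2gh = (2.58)² + 2(10)(0.489) = 16.436
v = √16.436 = 4.054 m/s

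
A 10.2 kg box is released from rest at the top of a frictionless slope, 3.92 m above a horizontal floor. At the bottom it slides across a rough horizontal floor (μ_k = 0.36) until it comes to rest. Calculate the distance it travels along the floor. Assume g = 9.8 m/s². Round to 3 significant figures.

d = 10.9 m

Energy at the top = energy at the end + work done against friction:
At rest all PE has been dissipated by friction: mgh = μ_k m g d
d = h/μ_k = 3.92/0.36 = 10.89 m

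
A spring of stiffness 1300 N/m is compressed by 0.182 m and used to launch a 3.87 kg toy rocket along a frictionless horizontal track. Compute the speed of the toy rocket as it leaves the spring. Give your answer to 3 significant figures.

v = 3.34 m/s

Spring PE converts entirely to kinetic energy: ½kx² = ½mv²
v = x√(k/m) = 0.182 × √(1300/3.87) = 3.336 m/s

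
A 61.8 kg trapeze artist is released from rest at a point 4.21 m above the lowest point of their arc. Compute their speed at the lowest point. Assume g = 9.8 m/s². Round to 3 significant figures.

v = 9.08 m/s

Mechanical energy is conserved (no friction): mgh = ½mv²
The mass cancels from both sides.
v = √(2gh) = √(2 × 9.8 × 4.21) = √82.516 = 9.084 m/s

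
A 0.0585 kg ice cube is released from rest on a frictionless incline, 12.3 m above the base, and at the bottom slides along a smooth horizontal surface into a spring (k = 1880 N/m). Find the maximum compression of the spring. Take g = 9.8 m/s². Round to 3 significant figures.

Gravitational PE at the top equals spring PE at max compression: mgh = ½kx²
x = √(2mgh/k) = √(2 × 0.0585 × 9.8 × 12.3 / 1880) = 0.08661 m

x = 0.0866 m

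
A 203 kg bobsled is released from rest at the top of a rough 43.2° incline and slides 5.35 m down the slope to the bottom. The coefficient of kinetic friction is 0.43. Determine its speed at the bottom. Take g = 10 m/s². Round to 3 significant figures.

Energy: mgh = ½mv² + W_f, with h = L sinθ and W_f = μ_k (mg cosθ) L
mgh = mgL sinθ = (203)(10)(5.35)sin43.2° = 7434.5 J
W_f = μ_k mg cosθ · L = (0.43)(203)(10)cos43.2°·5.35 = 3404 J
½mv² = 7434.5 − 3404 = 4030.2 J
v = √(2 × 4030.2/203) = 6.301 m/s

v = 6.30 m/s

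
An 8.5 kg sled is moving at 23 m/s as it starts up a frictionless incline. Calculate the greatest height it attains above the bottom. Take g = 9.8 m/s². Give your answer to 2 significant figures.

h = 27 m

Setting KE at the bottom equal to PE gained: ½mv² = mgh
h = v²/(2g) = 23²/(2 × 9.8) = 26.99 m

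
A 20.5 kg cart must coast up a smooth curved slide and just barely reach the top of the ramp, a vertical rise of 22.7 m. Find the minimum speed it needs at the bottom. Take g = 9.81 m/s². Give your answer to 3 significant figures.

v = 21.1 m/s

At the top it is momentarily at rest, so all KE converts to PE: ½mv² = mgh
v = √(2gh) = √(2 × 9.81 × 22.7) = 21.10 m/s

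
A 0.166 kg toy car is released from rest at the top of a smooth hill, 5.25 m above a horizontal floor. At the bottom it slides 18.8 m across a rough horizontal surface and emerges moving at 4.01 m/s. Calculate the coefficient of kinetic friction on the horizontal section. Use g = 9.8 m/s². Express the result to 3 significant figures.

μ_k = 0.236

Applying the work–energy principle:
mgh = ½mv² + μ_k m g d
mgh = 8.5407 J; ½mv² = 1.3346 J
W_f = 8.5407 − 1.3346 = 7.206 J
μ_k = W_f/(mg·d) = 7.206/(1.627 × 18.8) = 0.2356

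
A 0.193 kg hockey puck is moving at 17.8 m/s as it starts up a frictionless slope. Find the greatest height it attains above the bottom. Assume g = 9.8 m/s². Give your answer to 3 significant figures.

By energy conservation, ½mv² = mgh
h = v²/(2g) = 17.8²/(2 × 9.8) = 16.17 m

h = 16.2 m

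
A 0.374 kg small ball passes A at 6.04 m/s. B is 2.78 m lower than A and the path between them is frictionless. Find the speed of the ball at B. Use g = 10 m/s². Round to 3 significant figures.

v = 9.60 m/s

Equating total energy at the two states: ½mv₀² + mgh = ½mv²
v² = v₀² + 2gh = (6.04)² + 2(10)(2.78) = 92.082
v = √92.082 = 9.596 m/s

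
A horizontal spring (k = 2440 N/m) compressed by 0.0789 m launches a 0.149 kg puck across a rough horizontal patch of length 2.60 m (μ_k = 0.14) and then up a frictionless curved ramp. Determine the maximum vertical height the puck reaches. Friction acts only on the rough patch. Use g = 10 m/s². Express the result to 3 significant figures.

Spring energy: E₀ = ½kx² = ½(2440)(0.0789)² = 7.5948 J
Friction: W_f = μ_k mg d = (0.14)(0.149)(10)(2.60) = 0.5424 J
Energy at base of ramp: E = 7.5948 − 0.5424 = 7.0524 J
At max height all remaining energy is PE: mgh = E ⇒ h = E/(mg) = 7.0524/(0.149 × 10) = 4.733 m

h = 4.73 m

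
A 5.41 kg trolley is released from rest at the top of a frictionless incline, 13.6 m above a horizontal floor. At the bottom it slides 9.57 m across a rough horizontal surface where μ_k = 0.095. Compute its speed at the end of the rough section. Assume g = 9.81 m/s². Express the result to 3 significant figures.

v = 15.8 m/s

Energy at the top = energy at the end + work done against friction:
mgh = ½mv² + μ_k m g d
W_f = μ_k mg d = (0.095)(5.41)(9.81)(9.57) = 48.25 J
½mv² = mgh − W_f = 721.78 − 48.25 = 673.53 J
v = √(2 × 673.53/5.41) = 15.78 m/s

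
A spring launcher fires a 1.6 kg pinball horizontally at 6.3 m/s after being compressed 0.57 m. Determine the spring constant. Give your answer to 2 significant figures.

½kx² = ½mv²
k = mv²/x² = (1.6)(6.3)²/(0.57)² = 195.5 N/m

k = 200 N/m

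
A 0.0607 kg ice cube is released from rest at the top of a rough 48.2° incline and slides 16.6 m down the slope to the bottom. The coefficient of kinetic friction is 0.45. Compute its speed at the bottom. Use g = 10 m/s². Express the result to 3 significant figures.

v = 12.2 m/s

Energy: mgh = ½mv² + W_f, with h = L sinθ and W_f = μ_k (mg cosθ) L
mgh = mgL sinθ = (0.0607)(10)(16.6)sin48.2° = 7.5116 J
W_f = μ_k mg cosθ · L = (0.45)(0.0607)(10)cos48.2°·16.6 = 3.022 J
½mv² = 7.5116 − 3.022 = 4.4893 J
v = √(2 × 4.4893/0.0607) = 12.16 m/s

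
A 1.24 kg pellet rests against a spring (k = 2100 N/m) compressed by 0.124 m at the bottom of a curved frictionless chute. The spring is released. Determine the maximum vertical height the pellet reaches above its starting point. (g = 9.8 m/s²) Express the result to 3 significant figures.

h = 1.33 m

At maximum height the pellet is at rest, so ½kx² = mgh
h = kx²/(2mg) = (2100)(0.124)²/(2 × 1.24 × 9.8) = 1.329 m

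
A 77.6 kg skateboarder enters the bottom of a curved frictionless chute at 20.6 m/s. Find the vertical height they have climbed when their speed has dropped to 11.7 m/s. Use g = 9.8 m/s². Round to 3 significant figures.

h = 14.7 m

Conservation of energy: ½mv₁² = ½mv₂² + mgh
h = (v₁² − v₂²)/(2g) = (20.6² − 11.7²)/(2 × 9.8) = 14.67 m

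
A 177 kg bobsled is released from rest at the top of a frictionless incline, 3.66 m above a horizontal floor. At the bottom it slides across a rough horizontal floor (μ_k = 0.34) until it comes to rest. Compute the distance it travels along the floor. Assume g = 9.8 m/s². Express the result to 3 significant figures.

Applying the work–energy principle:
At rest all PE has been dissipated by friction: mgh = μ_k m g d
d = h/μ_k = 3.66/0.34 = 10.76 m

d = 10.8 m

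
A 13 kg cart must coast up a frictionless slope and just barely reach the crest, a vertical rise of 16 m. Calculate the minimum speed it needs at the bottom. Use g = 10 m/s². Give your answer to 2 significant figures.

At the top it is momentarily at rest, so all KE converts to PE: ½mv² = mgh
v = √(2gh) = √(2 × 10 × 16) = 17.89 m/s

v = 18 m/s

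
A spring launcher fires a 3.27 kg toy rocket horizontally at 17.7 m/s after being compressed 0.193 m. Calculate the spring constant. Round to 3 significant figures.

k = 27500 N/m

Spring PE at full compression equals KE at release: ½kx² = ½mv²
k = mv²/x² = (3.27)(17.7)²/(0.193)² = 27503 N/m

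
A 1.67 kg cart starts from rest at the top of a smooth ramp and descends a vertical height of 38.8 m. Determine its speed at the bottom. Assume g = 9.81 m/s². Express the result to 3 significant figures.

By conservation of mechanical energy, mgh = ½mv²
v = √(2gh) = √(2 × 9.81 × 38.8) = √761.26 = 27.59 m/s

v = 27.6 m/s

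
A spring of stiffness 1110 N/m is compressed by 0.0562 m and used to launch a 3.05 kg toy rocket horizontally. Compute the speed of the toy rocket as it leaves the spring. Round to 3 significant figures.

Conservation of energy: ½kx² = ½mv²
v = x√(k/m) = 0.0562 × √(1110/3.05) = 1.072 m/s

v = 1.07 m/s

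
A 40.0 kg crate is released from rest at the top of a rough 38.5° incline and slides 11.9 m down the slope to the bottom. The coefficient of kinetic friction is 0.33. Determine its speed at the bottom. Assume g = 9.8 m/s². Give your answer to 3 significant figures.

v = 9.22 m/s

Work–energy: mg(L sinθ) − μ_k(mg cosθ)L = ½mv²
mgh = mgL sinθ = (40.0)(9.8)(11.9)sin38.5° = 2903.9 J
W_f = μ_k mg cosθ · L = (0.33)(40.0)(9.8)cos38.5°·11.9 = 1205 J
½mv² = 2903.9 − 1205 = 1699.2 J
v = √(2 × 1699.2/40.0) = 9.217 m/s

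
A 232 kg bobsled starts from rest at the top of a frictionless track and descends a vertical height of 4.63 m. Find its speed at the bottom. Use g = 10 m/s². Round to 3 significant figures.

v = 9.62 m/s

Mechanical energy is conserved (no friction): mgh = ½mv²
v = √(2gh) = √(2 × 10 × 4.63) = √92.600 = 9.623 m/s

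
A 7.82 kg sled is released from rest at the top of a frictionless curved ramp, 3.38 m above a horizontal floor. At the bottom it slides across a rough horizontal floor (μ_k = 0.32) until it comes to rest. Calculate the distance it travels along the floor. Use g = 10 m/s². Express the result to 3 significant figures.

Energy bookkeeping (friction removes W_f = μ_k N d):
At rest all PE has been dissipated by friction: mgh = μ_k m g d
d = h/μ_k = 3.38/0.32 = 10.56 m

d = 10.6 m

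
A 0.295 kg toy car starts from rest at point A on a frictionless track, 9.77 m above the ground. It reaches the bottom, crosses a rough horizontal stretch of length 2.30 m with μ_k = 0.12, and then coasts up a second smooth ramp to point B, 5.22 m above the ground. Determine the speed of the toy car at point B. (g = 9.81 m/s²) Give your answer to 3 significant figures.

Energy at A: mgh₁ = (0.295)(9.81)(9.77) = 28.274 J
Friction loss: W_f = μ_k mg d = 0.7987 J
At B: ½mv² + mgh₂ = mgh₁ − W_f
½mv² = 28.274 − 0.7987 − 15.106 = 12.369 J
v = √(2 × 12.369/0.295) = 9.157 m/s

v = 9.16 m/s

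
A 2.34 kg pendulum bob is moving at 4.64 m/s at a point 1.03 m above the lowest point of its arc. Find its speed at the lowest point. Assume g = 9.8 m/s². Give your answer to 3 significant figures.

Equating total energy at the two states: ½mv₀² + mgh = ½mv²
The mass cancels from both sides.
v² = v₀² + 2gh = (4.64)² + 2(9.8)(1.03) = 41.718
v = √41.718 = 6.459 m/s

v = 6.46 m/s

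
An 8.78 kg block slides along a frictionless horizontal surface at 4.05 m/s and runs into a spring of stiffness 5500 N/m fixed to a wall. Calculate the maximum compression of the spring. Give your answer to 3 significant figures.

At max compression the block is momentarily at rest: ½mv² = ½kx²
x = v√(m/k) = 4.05 × √(8.78/5500) = 0.1618 m

x = 0.162 m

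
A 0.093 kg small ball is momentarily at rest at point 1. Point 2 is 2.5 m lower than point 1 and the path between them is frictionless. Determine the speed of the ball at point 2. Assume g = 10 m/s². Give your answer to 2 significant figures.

By conservation of mechanical energy, mgh = ½mv²
v = √(2gh) = √(2 × 10 × 2.5) = √50.000 = 7.071 m/s

v = 7.1 m/s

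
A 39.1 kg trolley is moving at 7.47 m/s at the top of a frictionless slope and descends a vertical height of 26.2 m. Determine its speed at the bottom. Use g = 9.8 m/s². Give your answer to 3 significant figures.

v = 23.9 m/s

Mechanical energy is conserved (no friction): ½mv₀² + mgh = ½mv²
v² = v₀² + 2gh = (7.47)² + 2(9.8)(26.2) = 569.32
v = √569.32 = 23.86 m/s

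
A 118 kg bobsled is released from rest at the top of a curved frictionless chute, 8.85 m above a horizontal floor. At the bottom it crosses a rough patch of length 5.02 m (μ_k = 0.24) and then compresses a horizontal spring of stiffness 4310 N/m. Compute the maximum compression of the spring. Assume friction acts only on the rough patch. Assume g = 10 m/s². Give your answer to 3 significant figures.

x = 2.05 m

Initial energy: E₁ = mgh = (118)(10)(8.85) = 10443 J
Friction removes W_f = μ_k mg d = (0.24)(118)(10)(5.02) = 1422 J
Energy reaching the spring: E = 10443 − 1422 = 9021.3 J
At max compression ½kx² = E ⇒ x = √(2E/k) = √(2 × 9021.3/4310) = 2.046 m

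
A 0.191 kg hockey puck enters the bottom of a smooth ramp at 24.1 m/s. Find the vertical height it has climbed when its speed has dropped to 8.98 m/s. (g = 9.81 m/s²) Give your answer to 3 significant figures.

h = 25.5 m

Energy balance between the two points: ½mv₁² = ½mv₂² + mgh
h = (v₁² − v₂²)/(2g) = (24.1² − 8.98²)/(2 × 9.81) = 25.49 m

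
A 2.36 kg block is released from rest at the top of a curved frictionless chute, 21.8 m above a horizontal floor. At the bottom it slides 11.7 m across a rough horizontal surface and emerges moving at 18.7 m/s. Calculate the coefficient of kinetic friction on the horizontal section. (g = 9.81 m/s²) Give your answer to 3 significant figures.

Energy bookkeeping (friction removes W_f = μ_k N d):
mgh = ½mv² + μ_k m g d
mgh = 504.70 J; ½mv² = 412.63 J
W_f = 504.70 − 412.63 = 92.07 J
μ_k = W_f/(mg·d) = 92.07/(23.15 × 11.7) = 0.3399

μ_k = 0.340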